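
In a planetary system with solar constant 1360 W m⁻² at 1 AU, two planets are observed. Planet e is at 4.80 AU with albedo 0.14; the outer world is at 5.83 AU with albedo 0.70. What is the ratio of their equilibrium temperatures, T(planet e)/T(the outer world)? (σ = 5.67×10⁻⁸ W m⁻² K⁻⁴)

T_eq = [S₀(1−A)/(4σd²)]^(1/4), so T ∝ (1−A)^(1/4) / √d.
T₁ = [1360×0.86/(4×5.67×10⁻⁸×4.80²)]^(1/4) = 122.31 K.
T₂ = [1360×0.30/(4×5.67×10⁻⁸×5.83²)]^(1/4) = 85.29 K.

T₁/T₂ ≈ 1.434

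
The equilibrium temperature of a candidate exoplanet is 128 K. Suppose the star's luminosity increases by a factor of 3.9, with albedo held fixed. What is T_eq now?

T_eq ≈ 180 K

T_eq ∝ L^(1/4) · d^(−1/2).
T′ = 128 × 3.9^(1/4) = 180 K.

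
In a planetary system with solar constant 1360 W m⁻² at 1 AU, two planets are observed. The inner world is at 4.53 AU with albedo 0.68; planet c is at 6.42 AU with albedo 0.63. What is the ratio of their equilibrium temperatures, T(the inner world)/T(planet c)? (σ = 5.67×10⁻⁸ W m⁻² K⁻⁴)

T₁/T₂ ≈ 1.148

T_eq = [S₀(1−A)/(4σd²)]^(1/4), so T ∝ (1−A)^(1/4) / √d.
T₁ = [1360×0.32/(4×5.67×10⁻⁸×4.53²)]^(1/4) = 98.34 K.
T₂ = [1360×0.37/(4×5.67×10⁻⁸×6.42²)]^(1/4) = 85.66 K.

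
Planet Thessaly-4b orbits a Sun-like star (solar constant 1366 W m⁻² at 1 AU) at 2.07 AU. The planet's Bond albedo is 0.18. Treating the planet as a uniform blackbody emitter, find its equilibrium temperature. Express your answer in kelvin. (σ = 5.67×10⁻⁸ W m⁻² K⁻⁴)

T_eq ≈ 184 K

Flux at 2.07 AU: S = 1366/2.07² = 319 W m⁻².
Energy balance: absorbed = emitted ⇒ πR²·S(1−A) = 4πR²·σT_eq⁴, so T_eq⁴ = S(1−A)/(4σ).
T_eq = [319 × 0.82 / (4 × 5.67×10⁻⁸)]^(1/4) = (1.15×10⁹)^(1/4) = 184 K.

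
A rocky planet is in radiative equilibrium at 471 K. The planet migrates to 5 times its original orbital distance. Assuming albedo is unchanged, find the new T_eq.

T_eq ≈ 211 K

T_eq ∝ L^(1/4) · d^(−1/2).
T′ = 471 / 5^(1/2) = 211 K.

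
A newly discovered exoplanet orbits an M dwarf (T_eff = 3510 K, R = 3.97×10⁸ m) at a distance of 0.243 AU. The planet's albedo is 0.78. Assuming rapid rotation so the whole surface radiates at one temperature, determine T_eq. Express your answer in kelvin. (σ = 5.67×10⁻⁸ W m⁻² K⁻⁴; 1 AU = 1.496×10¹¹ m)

d = 0.243 AU = 3.64×10¹⁰ m.
L = 4πR_⋆²σT_⋆⁴ = 4π(3.97×10⁸)² × 5.67×10⁻⁸ × (3510)⁴ = 1.70×10²⁵ W.
S = L/(4πd²) = 1030 W m⁻².
Energy balance: absorbed = emitted ⇒ πR²·S(1−A) = 4πR²·σT_eq⁴, so T_eq⁴ = S(1−A)/(4σ).
T_eq = [1030 × 0.22 / (4 × 5.67×10⁻⁸)]^(1/4) = (9.96×10⁸)^(1/4) = 178 K.

T_eq ≈ 178 K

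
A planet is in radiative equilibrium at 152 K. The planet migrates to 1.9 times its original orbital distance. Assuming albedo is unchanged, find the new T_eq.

T_eq ∝ L^(1/4) · d^(−1/2).
T′ = 152 / 1.9^(1/2) = 110 K.

T_eq ≈ 110 K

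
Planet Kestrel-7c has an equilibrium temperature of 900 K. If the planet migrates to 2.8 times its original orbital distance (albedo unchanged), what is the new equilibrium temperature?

T_eq ∝ L^(1/4) · d^(−1/2).
T′ = 900 / 2.8^(1/2) = 538 K.

T_eq ≈ 538 K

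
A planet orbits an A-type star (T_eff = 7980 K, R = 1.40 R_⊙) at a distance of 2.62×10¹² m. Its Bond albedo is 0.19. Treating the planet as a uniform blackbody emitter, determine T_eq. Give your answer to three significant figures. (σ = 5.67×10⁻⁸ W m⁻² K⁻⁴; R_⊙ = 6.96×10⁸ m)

T_eq ≈ 103 K

R_⋆ = 1.40 × 6.96×10⁸ = 9.74×10⁸ m.
L = 4πR_⋆²σT_⋆⁴ = 4π(9.74×10⁸)² × 5.67×10⁻⁸ × (7980)⁴ = 2.74×10²⁷ W.
S = L/(4πd²) = 31.8 W m⁻².
Energy balance: absorbed = emitted ⇒ πR²·S(1−A) = 4πR²·σT_eq⁴, so T_eq⁴ = S(1−A)/(4σ).
T_eq = [31.8 × 0.81 / (4 × 5.67×10⁻⁸)]^(1/4) = (1.14×10⁸)^(1/4) = 103 K.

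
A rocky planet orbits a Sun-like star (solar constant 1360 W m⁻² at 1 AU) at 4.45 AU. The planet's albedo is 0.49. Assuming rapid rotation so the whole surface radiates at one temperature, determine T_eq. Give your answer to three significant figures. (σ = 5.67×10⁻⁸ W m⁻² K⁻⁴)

Flux at 4.45 AU: S = 1360/4.45² = 68.7 W m⁻².
Energy balance: absorbed = emitted ⇒ πR²·S(1−A) = 4πR²·σT_eq⁴, so T_eq⁴ = S(1−A)/(4σ).
T_eq = [68.7 × 0.51 / (4 × 5.67×10⁻⁸)]^(1/4) = (1.54×10⁸)^(1/4) = 111 K.

T_eq ≈ 111 K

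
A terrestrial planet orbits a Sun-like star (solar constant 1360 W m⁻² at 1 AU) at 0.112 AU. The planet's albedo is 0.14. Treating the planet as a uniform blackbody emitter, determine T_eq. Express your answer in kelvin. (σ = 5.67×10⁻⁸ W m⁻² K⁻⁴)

Flux at 0.112 AU: S = 1360/0.112² = 1.08×10⁵ W m⁻².
Energy balance: absorbed = emitted ⇒ πR²·S(1−A) = 4πR²·σT_eq⁴, so T_eq⁴ = S(1−A)/(4σ).
T_eq = [1.08×10⁵ × 0.86 / (4 × 5.67×10⁻⁸)]^(1/4) = (4.11×10¹¹)^(1/4) = 801 K.

T_eq ≈ 801 K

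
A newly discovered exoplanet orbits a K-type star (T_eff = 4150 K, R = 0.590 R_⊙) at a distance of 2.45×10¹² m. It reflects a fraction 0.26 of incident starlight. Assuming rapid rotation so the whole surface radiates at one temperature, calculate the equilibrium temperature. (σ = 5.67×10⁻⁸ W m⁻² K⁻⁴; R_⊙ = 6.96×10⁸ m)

T_eq ≈ 35.2 K

R_⋆ = 0.590 × 6.96×10⁸ = 4.11×10⁸ m.
L = 4πR_⋆²σT_⋆⁴ = 4π(4.11×10⁸)² × 5.67×10⁻⁸ × (4150)⁴ = 3.56×10²⁵ W.
S = L/(4πd²) = 0.472 W m⁻².
Energy balance: absorbed = emitted ⇒ πR²·S(1−A) = 4πR²·σT_eq⁴, so T_eq⁴ = S(1−A)/(4σ).
T_eq = [0.472 × 0.74 / (4 × 5.67×10⁻⁸)]^(1/4) = (1.54×10⁶)^(1/4) = 35.2 K.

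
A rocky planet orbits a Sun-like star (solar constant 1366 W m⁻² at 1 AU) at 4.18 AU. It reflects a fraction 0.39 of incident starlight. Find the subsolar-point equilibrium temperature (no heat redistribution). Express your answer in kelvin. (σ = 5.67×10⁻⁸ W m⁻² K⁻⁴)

T_ss ≈ 170 K

Flux at 4.18 AU: S = 1366/4.18² = 78.2 W m⁻².
At the subsolar point the surface absorbs S(1−A) and emits σT⁴ per unit area — no factor of 4, since only the local patch is in balance.
T = [78.2 × 0.61 / 5.67×10⁻⁸]^(1/4) = (8.41×10⁸)^(1/4) = 170 K.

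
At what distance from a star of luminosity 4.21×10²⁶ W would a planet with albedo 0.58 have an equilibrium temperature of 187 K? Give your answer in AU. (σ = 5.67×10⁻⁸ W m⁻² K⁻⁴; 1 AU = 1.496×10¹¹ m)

From T_eq⁴ = L(1−A)/(16πσd²): d = √[L(1−A)/(16πσT_eq⁴)].
d = √[4.21×10²⁶ × 0.42 / (16π × 5.67×10⁻⁸ × (187)⁴)] = 2.25×10¹¹ m = 1.51 AU.

d ≈ 1.51 AU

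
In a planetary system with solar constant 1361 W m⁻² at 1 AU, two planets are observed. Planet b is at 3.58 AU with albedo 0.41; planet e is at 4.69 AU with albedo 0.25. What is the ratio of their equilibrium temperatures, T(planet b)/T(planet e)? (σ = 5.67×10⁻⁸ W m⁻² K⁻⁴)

T_eq = [S₀(1−A)/(4σd²)]^(1/4), so T ∝ (1−A)^(1/4) / √d.
T₁ = [1361×0.59/(4×5.67×10⁻⁸×3.58²)]^(1/4) = 128.92 K.
T₂ = [1361×0.75/(4×5.67×10⁻⁸×4.69²)]^(1/4) = 119.60 K.

T₁/T₂ ≈ 1.078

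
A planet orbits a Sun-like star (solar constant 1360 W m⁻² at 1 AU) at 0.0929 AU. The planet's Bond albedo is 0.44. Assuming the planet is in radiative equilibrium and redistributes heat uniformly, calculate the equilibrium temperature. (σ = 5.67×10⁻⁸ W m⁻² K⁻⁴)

Flux at 0.0929 AU: S = 1360/0.0929² = 1.58×10⁵ W m⁻².
Energy balance: absorbed = emitted ⇒ πR²·S(1−A) = 4πR²·σT_eq⁴, so T_eq⁴ = S(1−A)/(4σ).
T_eq = [1.58×10⁵ × 0.56 / (4 × 5.67×10⁻⁸)]^(1/4) = (3.89×10¹¹)^(1/4) = 790 K.

T_eq ≈ 790 K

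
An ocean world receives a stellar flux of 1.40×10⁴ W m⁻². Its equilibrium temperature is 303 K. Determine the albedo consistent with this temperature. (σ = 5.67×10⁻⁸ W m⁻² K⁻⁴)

A ≈ 0.86

From T_eq⁴ = S(1−A)/(4σ): 1−A = 4σT_eq⁴/S.
1−A = 4 × 5.67×10⁻⁸ × (303)⁴ / 1.40×10⁴ = 0.137.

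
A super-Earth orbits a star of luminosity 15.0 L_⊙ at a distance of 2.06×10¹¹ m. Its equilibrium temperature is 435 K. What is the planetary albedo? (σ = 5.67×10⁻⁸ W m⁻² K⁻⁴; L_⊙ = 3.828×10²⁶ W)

A ≈ 0.25

L = 15.0 × 3.828×10²⁶ = 5.74×10²⁷ W.
Flux: S = L/(4πd²) = 5.74×10²⁷/(4π×(2.06×10¹¹)²) = 1.08×10⁴ W m⁻².
From T_eq⁴ = S(1−A)/(4σ): 1−A = 4σT_eq⁴/S.
1−A = 4 × 5.67×10⁻⁸ × (435)⁴ / 1.08×10⁴ = 0.754.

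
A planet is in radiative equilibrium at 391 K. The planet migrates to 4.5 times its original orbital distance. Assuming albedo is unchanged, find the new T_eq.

T_eq ∝ L^(1/4) · d^(−1/2).
T′ = 391 / 4.5^(1/2) = 184 K.

T_eq ≈ 184 K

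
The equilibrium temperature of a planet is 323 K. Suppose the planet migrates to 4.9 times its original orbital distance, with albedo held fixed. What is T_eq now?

T_eq ∝ L^(1/4) · d^(−1/2).
T′ = 323 / 4.9^(1/2) = 146 K.

T_eq ≈ 146 K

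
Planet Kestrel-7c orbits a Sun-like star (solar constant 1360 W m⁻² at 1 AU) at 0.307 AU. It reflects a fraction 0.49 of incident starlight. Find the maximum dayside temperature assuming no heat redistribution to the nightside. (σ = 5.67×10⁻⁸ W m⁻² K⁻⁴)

Flux at 0.307 AU: S = 1360/0.307² = 1.44×10⁴ W m⁻².
With no redistribution each surface element balances locally: S(1−A) = σT⁴.
T = [1.44×10⁴ × 0.51 / 5.67×10⁻⁸]^(1/4) = (1.30×10¹¹)^(1/4) = 600 K.

T_ss ≈ 600 K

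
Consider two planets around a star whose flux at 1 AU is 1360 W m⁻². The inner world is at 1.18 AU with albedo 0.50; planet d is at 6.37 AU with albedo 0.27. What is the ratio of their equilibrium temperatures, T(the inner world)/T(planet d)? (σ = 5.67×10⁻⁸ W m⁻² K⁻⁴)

T_eq = [S₀(1−A)/(4σd²)]^(1/4), so T ∝ (1−A)^(1/4) / √d.
T₁ = [1360×0.50/(4×5.67×10⁻⁸×1.18²)]^(1/4) = 215.41 K.
T₂ = [1360×0.73/(4×5.67×10⁻⁸×6.37²)]^(1/4) = 101.91 K.

T₁/T₂ ≈ 2.114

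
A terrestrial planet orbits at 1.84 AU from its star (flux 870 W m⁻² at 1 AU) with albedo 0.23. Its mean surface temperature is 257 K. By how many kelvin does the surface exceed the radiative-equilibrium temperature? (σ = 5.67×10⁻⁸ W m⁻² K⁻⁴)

S = 870/1.84² = 257.0 W m⁻².
T_eq = [S(1−A)/(4σ)]^(1/4) = [257.0×0.77/(4×5.67×10⁻⁸)]^(1/4) = 171.9 K.
ΔT = T_surf − T_eq = 257 − 171.9.

ΔT ≈ 85.1 K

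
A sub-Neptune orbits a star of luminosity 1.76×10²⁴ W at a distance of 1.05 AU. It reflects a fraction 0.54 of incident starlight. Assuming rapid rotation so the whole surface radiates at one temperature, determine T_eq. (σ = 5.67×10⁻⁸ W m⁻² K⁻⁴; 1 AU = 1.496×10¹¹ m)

d = 1.05 AU = 1.57×10¹¹ m.
Flux: S = L/(4πd²) = 1.76×10²⁴/(4π×(1.57×10¹¹)²) = 5.68 W m⁻².
Energy balance: absorbed = emitted ⇒ πR²·S(1−A) = 4πR²·σT_eq⁴, so T_eq⁴ = S(1−A)/(4σ).
T_eq = [5.68 × 0.46 / (4 × 5.67×10⁻⁸)]^(1/4) = (1.15×10⁷)^(1/4) = 58.2 K.

T_eq ≈ 58.2 K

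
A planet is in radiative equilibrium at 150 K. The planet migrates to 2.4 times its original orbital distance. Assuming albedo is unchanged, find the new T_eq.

T_eq ∝ L^(1/4) · d^(−1/2).
T′ = 150 / 2.4^(1/2) = 96.8 K.

T_eq ≈ 96.8 K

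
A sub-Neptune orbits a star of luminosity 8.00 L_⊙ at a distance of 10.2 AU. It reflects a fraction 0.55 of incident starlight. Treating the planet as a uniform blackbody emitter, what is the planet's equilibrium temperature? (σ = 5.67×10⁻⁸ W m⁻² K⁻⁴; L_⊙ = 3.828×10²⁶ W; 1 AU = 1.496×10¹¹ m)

T_eq ≈ 120 K

d = 10.2 AU = 1.53×10¹² m.
L = 8.00 × 3.828×10²⁶ = 3.06×10²⁷ W.
Flux: S = L/(4πd²) = 3.06×10²⁷/(4π×(1.53×10¹²)²) = 105 W m⁻².
Energy balance: absorbed = emitted ⇒ πR²·S(1−A) = 4πR²·σT_eq⁴, so T_eq⁴ = S(1−A)/(4σ).
T_eq = [105 × 0.45 / (4 × 5.67×10⁻⁸)]^(1/4) = (2.08×10⁸)^(1/4) = 120 K.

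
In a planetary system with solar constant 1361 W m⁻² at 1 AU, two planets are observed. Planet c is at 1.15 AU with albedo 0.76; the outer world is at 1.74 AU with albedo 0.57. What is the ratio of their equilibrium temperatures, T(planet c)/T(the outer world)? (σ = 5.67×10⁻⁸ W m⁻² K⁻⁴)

T_eq = [S₀(1−A)/(4σd²)]^(1/4), so T ∝ (1−A)^(1/4) / √d.
T₁ = [1361×0.24/(4×5.67×10⁻⁸×1.15²)]^(1/4) = 181.66 K.
T₂ = [1361×0.43/(4×5.67×10⁻⁸×1.74²)]^(1/4) = 170.86 K.

T₁/T₂ ≈ 1.063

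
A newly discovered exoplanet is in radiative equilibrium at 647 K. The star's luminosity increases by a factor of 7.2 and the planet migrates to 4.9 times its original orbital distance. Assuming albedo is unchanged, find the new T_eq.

T_eq ∝ L^(1/4) · d^(−1/2).
T′ = 647 × 7.2^(1/4) / 4.9^(1/2) = 479 K.

T_eq ≈ 479 K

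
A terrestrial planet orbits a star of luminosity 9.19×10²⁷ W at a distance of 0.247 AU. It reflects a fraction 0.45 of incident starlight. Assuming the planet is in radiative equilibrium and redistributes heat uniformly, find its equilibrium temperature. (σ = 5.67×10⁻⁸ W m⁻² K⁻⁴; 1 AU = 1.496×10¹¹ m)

T_eq ≈ 1070 K

d = 0.247 AU = 3.70×10¹⁰ m.
Flux: S = L/(4πd²) = 9.19×10²⁷/(4π×(3.70×10¹⁰)²) = 5.36×10⁵ W m⁻².
Energy balance: absorbed = emitted ⇒ πR²·S(1−A) = 4πR²·σT_eq⁴, so T_eq⁴ = S(1−A)/(4σ).
T_eq = [5.36×10⁵ × 0.55 / (4 × 5.67×10⁻⁸)]^(1/4) = (1.30×10¹²)^(1/4) = 1070 K.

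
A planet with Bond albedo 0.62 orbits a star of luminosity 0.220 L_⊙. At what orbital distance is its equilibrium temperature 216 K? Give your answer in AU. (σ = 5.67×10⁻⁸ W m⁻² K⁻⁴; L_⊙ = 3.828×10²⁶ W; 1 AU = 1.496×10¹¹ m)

L = 0.220 × 3.828×10²⁶ = 8.42×10²⁵ W.
From T_eq⁴ = L(1−A)/(16πσd²): d = √[L(1−A)/(16πσT_eq⁴)].
d = √[8.42×10²⁵ × 0.38 / (16π × 5.67×10⁻⁸ × (216)⁴)] = 7.18×10¹⁰ m = 0.480 AU.

d ≈ 0.480 AU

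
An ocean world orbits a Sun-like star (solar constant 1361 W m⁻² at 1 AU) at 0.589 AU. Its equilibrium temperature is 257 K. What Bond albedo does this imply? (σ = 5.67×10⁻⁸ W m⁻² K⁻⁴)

A ≈ 0.75

Flux at 0.589 AU: S = 1361/0.589² = 3920 W m⁻².
From T_eq⁴ = S(1−A)/(4σ): 1−A = 4σT_eq⁴/S.
1−A = 4 × 5.67×10⁻⁸ × (257)⁴ / 3920 = 0.252.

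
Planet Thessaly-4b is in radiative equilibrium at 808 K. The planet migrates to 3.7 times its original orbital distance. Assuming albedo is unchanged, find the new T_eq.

T_eq ≈ 420 K

T_eq ∝ L^(1/4) · d^(−1/2).
T′ = 808 / 3.7^(1/2) = 420 K.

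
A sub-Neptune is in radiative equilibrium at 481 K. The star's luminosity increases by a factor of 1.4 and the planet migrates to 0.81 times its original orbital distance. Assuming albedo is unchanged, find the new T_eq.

T_eq ≈ 581 K

T_eq ∝ L^(1/4) · d^(−1/2).
T′ = 481 × 1.4^(1/4) / 0.81^(1/2) = 581 K.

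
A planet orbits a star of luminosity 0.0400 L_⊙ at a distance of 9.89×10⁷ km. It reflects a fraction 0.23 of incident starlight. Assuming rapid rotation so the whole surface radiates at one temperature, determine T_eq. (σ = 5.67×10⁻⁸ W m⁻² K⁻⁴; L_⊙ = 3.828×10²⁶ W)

d = 9.89×10⁷ km = 9.89×10¹⁰ m.
L = 0.0400 × 3.828×10²⁶ = 1.53×10²⁵ W.
Flux: S = L/(4πd²) = 1.53×10²⁵/(4π×(9.89×10¹⁰)²) = 125 W m⁻².
Energy balance: absorbed = emitted ⇒ πR²·S(1−A) = 4πR²·σT_eq⁴, so T_eq⁴ = S(1−A)/(4σ).
T_eq = [125 × 0.77 / (4 × 5.67×10⁻⁸)]^(1/4) = (4.23×10⁸)^(1/4) = 143 K.

T_eq ≈ 143 K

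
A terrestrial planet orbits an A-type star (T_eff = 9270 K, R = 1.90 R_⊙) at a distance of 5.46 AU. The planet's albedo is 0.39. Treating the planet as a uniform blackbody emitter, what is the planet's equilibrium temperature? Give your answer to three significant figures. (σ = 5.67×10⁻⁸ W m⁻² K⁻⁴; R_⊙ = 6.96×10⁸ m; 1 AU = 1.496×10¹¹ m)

T_eq ≈ 233 K

R_⋆ = 1.90 × 6.96×10⁸ = 1.32×10⁹ m.
d = 5.46 AU = 8.17×10¹¹ m.
L = 4πR_⋆²σT_⋆⁴ = 4π(1.32×10⁹)² × 5.67×10⁻⁸ × (9270)⁴ = 9.20×10²⁷ W.
S = L/(4πd²) = 1100 W m⁻².
Energy balance: absorbed = emitted ⇒ πR²·S(1−A) = 4πR²·σT_eq⁴, so T_eq⁴ = S(1−A)/(4σ).
T_eq = [1100 × 0.61 / (4 × 5.67×10⁻⁸)]^(1/4) = (2.95×10⁹)^(1/4) = 233 K.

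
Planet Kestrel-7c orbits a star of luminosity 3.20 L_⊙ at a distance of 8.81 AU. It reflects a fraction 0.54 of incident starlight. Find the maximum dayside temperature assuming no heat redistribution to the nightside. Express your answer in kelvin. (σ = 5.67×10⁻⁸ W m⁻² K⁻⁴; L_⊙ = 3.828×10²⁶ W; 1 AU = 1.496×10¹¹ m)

d = 8.81 AU = 1.32×10¹² m.
L = 3.20 × 3.828×10²⁶ = 1.22×10²⁷ W.
Flux: S = L/(4πd²) = 1.22×10²⁷/(4π×(1.32×10¹²)²) = 56.1 W m⁻².
With no redistribution each surface element balances locally: S(1−A) = σT⁴.
T = [56.1 × 0.46 / 5.67×10⁻⁸]^(1/4) = (4.55×10⁸)^(1/4) = 146 K.

T_ss ≈ 146 K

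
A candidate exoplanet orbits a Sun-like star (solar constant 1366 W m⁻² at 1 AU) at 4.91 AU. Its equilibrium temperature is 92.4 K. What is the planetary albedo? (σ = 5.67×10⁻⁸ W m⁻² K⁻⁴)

Flux at 4.91 AU: S = 1366/4.91² = 56.7 W m⁻².
From T_eq⁴ = S(1−A)/(4σ): 1−A = 4σT_eq⁴/S.
1−A = 4 × 5.67×10⁻⁸ × (92.4)⁴ / 56.7 = 0.292.

A ≈ 0.71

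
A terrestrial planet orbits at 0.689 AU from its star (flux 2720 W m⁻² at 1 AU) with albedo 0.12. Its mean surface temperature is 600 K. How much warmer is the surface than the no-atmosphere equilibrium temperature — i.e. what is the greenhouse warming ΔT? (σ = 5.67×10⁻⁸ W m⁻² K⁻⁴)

ΔT ≈ 213.9 K

S = 2720/0.689² = 5730 W m⁻².
T_eq = [S(1−A)/(4σ)]^(1/4) = [5730×0.88/(4×5.67×10⁻⁸)]^(1/4) = 386.1 K.
ΔT = T_surf − T_eq = 600 − 386.1.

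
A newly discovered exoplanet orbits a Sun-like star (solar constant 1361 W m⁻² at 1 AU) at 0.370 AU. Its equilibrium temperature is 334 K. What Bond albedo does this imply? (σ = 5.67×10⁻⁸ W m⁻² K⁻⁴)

A ≈ 0.72

Flux at 0.370 AU: S = 1361/0.370² = 9940 W m⁻².
From T_eq⁴ = S(1−A)/(4σ): 1−A = 4σT_eq⁴/S.
1−A = 4 × 5.67×10⁻⁸ × (334)⁴ / 9940 = 0.284.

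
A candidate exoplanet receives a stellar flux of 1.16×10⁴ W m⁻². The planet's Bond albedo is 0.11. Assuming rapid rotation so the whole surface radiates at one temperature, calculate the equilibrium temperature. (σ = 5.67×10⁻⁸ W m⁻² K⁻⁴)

Energy balance: absorbed = emitted ⇒ πR²·S(1−A) = 4πR²·σT_eq⁴, so T_eq⁴ = S(1−A)/(4σ).
T_eq = [1.16×10⁴ × 0.89 / (4 × 5.67×10⁻⁸)]^(1/4) = (4.55×10¹⁰)^(1/4) = 462 K.

T_eq ≈ 462 K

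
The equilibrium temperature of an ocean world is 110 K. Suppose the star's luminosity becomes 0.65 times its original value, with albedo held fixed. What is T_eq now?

T_eq ≈ 98.8 K

T_eq ∝ L^(1/4) · d^(−1/2).
T′ = 110 × 0.65^(1/4) = 98.8 K.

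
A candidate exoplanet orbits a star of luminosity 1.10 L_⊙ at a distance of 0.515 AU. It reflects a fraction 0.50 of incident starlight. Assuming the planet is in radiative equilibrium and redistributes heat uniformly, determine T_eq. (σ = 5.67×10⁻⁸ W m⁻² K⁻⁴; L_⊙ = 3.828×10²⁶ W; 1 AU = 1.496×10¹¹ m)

d = 0.515 AU = 7.70×10¹⁰ m.
L = 1.10 × 3.828×10²⁶ = 4.21×10²⁶ W.
Flux: S = L/(4πd²) = 4.21×10²⁶/(4π×(7.70×10¹⁰)²) = 5650 W m⁻².
Energy balance: absorbed = emitted ⇒ πR²·S(1−A) = 4πR²·σT_eq⁴, so T_eq⁴ = S(1−A)/(4σ).
T_eq = [5650 × 0.50 / (4 × 5.67×10⁻⁸)]^(1/4) = (1.24×10¹⁰)^(1/4) = 334 K.

T_eq ≈ 334 K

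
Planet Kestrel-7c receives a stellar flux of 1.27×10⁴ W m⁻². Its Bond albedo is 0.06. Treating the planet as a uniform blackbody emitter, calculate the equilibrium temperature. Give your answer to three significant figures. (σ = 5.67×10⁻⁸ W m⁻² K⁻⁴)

Energy balance: absorbed = emitted ⇒ πR²·S(1−A) = 4πR²·σT_eq⁴, so T_eq⁴ = S(1−A)/(4σ).
T_eq = [1.27×10⁴ × 0.94 / (4 × 5.67×10⁻⁸)]^(1/4) = (5.26×10¹⁰)^(1/4) = 479 K.

T_eq ≈ 479 K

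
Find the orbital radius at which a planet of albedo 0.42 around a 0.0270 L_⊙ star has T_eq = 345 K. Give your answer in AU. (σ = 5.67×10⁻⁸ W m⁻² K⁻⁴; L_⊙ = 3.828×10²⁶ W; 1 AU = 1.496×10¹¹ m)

L = 0.0270 × 3.828×10²⁶ = 1.03×10²⁵ W.
From T_eq⁴ = L(1−A)/(16πσd²): d = √[L(1−A)/(16πσT_eq⁴)].
d = √[1.03×10²⁵ × 0.58 / (16π × 5.67×10⁻⁸ × (345)⁴)] = 1.22×10¹⁰ m = 0.0814 AU.

d ≈ 0.0814 AU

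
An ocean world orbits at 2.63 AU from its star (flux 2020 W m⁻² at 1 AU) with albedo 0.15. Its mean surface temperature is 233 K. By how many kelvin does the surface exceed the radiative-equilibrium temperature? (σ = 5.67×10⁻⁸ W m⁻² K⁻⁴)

S = 2020/2.63² = 292.0 W m⁻².
T_eq = [S(1−A)/(4σ)]^(1/4) = [292.0×0.85/(4×5.67×10⁻⁸)]^(1/4) = 181.9 K.
ΔT = T_surf − T_eq = 233 − 181.9.

ΔT ≈ 51.1 K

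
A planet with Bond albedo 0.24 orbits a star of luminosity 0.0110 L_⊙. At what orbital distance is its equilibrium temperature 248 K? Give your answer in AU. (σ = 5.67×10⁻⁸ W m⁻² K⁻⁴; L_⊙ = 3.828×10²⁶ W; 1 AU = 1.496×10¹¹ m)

d ≈ 0.115 AU

L = 0.0110 × 3.828×10²⁶ = 4.21×10²⁴ W.
From T_eq⁴ = L(1−A)/(16πσd²): d = √[L(1−A)/(16πσT_eq⁴)].
d = √[4.21×10²⁴ × 0.76 / (16π × 5.67×10⁻⁸ × (248)⁴)] = 1.72×10¹⁰ m = 0.115 AU.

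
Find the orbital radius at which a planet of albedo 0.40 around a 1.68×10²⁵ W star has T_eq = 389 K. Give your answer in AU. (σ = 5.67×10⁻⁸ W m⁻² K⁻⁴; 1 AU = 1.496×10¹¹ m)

d ≈ 0.0831 AU

From T_eq⁴ = L(1−A)/(16πσd²): d = √[L(1−A)/(16πσT_eq⁴)].
d = √[1.68×10²⁵ × 0.60 / (16π × 5.67×10⁻⁸ × (389)⁴)] = 1.24×10¹⁰ m = 0.0831 AU.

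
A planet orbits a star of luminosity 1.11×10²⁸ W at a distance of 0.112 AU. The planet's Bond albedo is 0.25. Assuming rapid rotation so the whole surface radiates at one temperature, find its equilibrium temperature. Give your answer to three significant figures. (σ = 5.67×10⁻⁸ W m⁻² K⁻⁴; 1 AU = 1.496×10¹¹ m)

T_eq ≈ 1800 K

d = 0.112 AU = 1.68×10¹⁰ m.
Flux: S = L/(4πd²) = 1.11×10²⁸/(4π×(1.68×10¹⁰)²) = 3.15×10⁶ W m⁻².
Energy balance: absorbed = emitted ⇒ πR²·S(1−A) = 4πR²·σT_eq⁴, so T_eq⁴ = S(1−A)/(4σ).
T_eq = [3.15×10⁶ × 0.75 / (4 × 5.67×10⁻⁸)]^(1/4) = (1.04×10¹³)^(1/4) = 1800 K.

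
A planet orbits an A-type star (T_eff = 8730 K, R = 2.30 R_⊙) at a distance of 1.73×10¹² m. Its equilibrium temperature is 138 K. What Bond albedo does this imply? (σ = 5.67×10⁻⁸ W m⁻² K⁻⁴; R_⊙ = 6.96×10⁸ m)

A ≈ 0.71

R_⋆ = 2.30 × 6.96×10⁸ = 1.60×10⁹ m.
L = 4πR_⋆²σT_⋆⁴ = 4π(1.60×10⁹)² × 5.67×10⁻⁸ × (8730)⁴ = 1.06×10²⁸ W.
S = L/(4πd²) = 282 W m⁻².
From T_eq⁴ = S(1−A)/(4σ): 1−A = 4σT_eq⁴/S.
1−A = 4 × 5.67×10⁻⁸ × (138)⁴ / 282 = 0.292.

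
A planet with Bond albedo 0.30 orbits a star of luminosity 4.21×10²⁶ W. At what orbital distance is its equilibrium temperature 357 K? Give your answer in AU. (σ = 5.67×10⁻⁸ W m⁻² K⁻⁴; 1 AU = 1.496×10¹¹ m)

From T_eq⁴ = L(1−A)/(16πσd²): d = √[L(1−A)/(16πσT_eq⁴)].
d = √[4.21×10²⁶ × 0.70 / (16π × 5.67×10⁻⁸ × (357)⁴)] = 7.98×10¹⁰ m = 0.533 AU.

d ≈ 0.533 AU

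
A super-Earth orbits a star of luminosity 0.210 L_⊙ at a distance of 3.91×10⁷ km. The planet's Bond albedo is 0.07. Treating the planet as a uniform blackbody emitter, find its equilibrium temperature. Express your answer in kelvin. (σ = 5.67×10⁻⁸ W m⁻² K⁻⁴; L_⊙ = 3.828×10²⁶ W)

T_eq ≈ 362 K

d = 3.91×10⁷ km = 3.91×10¹⁰ m.
L = 0.210 × 3.828×10²⁶ = 8.04×10²⁵ W.
Flux: S = L/(4πd²) = 8.04×10²⁵/(4π×(3.91×10¹⁰)²) = 4180 W m⁻².
Energy balance: absorbed = emitted ⇒ πR²·S(1−A) = 4πR²·σT_eq⁴, so T_eq⁴ = S(1−A)/(4σ).
T_eq = [4180 × 0.93 / (4 × 5.67×10⁻⁸)]^(1/4) = (1.72×10¹⁰)^(1/4) = 362 K.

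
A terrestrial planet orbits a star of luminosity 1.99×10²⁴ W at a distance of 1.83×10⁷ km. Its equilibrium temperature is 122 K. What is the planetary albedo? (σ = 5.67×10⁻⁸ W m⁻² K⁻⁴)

A ≈ 0.89

d = 1.83×10⁷ km = 1.83×10¹⁰ m.
Flux: S = L/(4πd²) = 1.99×10²⁴/(4π×(1.83×10¹⁰)²) = 473 W m⁻².
From T_eq⁴ = S(1−A)/(4σ): 1−A = 4σT_eq⁴/S.
1−A = 4 × 5.67×10⁻⁸ × (122)⁴ / 473 = 0.106.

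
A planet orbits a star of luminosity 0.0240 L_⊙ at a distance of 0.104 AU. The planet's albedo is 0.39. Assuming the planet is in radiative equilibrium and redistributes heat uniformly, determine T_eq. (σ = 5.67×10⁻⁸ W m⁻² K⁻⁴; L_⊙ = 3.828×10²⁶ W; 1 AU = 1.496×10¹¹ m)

d = 0.104 AU = 1.56×10¹⁰ m.
L = 0.0240 × 3.828×10²⁶ = 9.19×10²⁴ W.
Flux: S = L/(4πd²) = 9.19×10²⁴/(4π×(1.56×10¹⁰)²) = 3020 W m⁻².
Energy balance: absorbed = emitted ⇒ πR²·S(1−A) = 4πR²·σT_eq⁴, so T_eq⁴ = S(1−A)/(4σ).
T_eq = [3020 × 0.61 / (4 × 5.67×10⁻⁸)]^(1/4) = (8.12×10⁹)^(1/4) = 300 K.

T_eq ≈ 300 K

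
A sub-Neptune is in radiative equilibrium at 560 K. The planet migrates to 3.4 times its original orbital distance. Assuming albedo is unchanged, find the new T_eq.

T_eq ∝ L^(1/4) · d^(−1/2).
T′ = 560 / 3.4^(1/2) = 304 K.

T_eq ≈ 304 K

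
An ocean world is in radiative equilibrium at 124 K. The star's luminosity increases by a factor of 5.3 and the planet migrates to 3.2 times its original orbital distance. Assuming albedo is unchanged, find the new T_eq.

T_eq ≈ 105 K

T_eq ∝ L^(1/4) · d^(−1/2).
T′ = 124 × 5.3^(1/4) / 3.2^(1/2) = 105 K.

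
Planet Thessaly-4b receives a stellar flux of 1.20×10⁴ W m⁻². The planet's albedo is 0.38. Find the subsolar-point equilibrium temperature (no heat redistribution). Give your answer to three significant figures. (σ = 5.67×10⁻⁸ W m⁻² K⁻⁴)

At the subsolar point the surface absorbs S(1−A) and emits σT⁴ per unit area — no factor of 4, since only the local patch is in balance.
T = [1.20×10⁴ × 0.62 / 5.67×10⁻⁸]^(1/4) = (1.31×10¹¹)^(1/4) = 602 K.

T_ss ≈ 602 K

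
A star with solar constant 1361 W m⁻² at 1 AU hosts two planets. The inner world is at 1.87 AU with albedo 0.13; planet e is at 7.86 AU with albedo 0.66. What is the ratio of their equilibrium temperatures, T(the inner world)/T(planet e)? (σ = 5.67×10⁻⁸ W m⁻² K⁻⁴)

T_eq = [S₀(1−A)/(4σd²)]^(1/4), so T ∝ (1−A)^(1/4) / √d.
T₁ = [1361×0.87/(4×5.67×10⁻⁸×1.87²)]^(1/4) = 196.57 K.
T₂ = [1361×0.34/(4×5.67×10⁻⁸×7.86²)]^(1/4) = 75.81 K.

T₁/T₂ ≈ 2.593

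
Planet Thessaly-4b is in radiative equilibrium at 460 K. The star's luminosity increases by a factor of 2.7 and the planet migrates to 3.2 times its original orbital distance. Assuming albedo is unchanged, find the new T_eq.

T_eq ≈ 330 K

T_eq ∝ L^(1/4) · d^(−1/2).
T′ = 460 × 2.7^(1/4) / 3.2^(1/2) = 330 K.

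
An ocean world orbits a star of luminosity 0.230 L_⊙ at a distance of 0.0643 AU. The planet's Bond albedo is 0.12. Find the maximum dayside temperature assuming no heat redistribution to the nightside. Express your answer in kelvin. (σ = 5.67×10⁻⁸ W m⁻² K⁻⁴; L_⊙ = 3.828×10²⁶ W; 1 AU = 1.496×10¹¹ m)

d = 0.0643 AU = 9.62×10⁹ m.
L = 0.230 × 3.828×10²⁶ = 8.80×10²⁵ W.
Flux: S = L/(4πd²) = 8.80×10²⁵/(4π×(9.62×10⁹)²) = 7.57×10⁴ W m⁻².
With no redistribution each surface element balances locally: S(1−A) = σT⁴.
T = [7.57×10⁴ × 0.88 / 5.67×10⁻⁸]^(1/4) = (1.18×10¹²)^(1/4) = 1040 K.

T_ss ≈ 1040 K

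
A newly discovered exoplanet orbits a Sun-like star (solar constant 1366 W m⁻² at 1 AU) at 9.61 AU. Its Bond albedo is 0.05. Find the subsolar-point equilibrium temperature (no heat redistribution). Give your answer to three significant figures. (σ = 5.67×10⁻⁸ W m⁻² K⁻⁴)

Flux at 9.61 AU: S = 1366/9.61² = 14.8 W m⁻².
At the subsolar point the surface absorbs S(1−A) and emits σT⁴ per unit area — no factor of 4, since only the local patch is in balance.
T = [14.8 × 0.95 / 5.67×10⁻⁸]^(1/4) = (2.48×10⁸)^(1/4) = 125 K.

T_ss ≈ 125 K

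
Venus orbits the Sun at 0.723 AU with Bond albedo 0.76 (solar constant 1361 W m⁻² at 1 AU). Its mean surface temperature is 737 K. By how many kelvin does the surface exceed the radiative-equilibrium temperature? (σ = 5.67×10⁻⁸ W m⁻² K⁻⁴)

ΔT ≈ 507.9 K

S = 1361/0.723² = 2604 W m⁻².
T_eq = [S(1−A)/(4σ)]^(1/4) = [2604×0.24/(4×5.67×10⁻⁸)]^(1/4) = 229.1 K.
ΔT = T_surf − T_eq = 737 − 229.1.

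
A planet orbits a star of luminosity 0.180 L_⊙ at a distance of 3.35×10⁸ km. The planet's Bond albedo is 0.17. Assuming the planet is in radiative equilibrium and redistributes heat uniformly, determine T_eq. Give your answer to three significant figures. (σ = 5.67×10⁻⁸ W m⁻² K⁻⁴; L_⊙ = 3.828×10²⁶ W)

T_eq ≈ 116 K

d = 3.35×10⁸ km = 3.35×10¹¹ m.
L = 0.180 × 3.828×10²⁶ = 6.89×10²⁵ W.
Flux: S = L/(4πd²) = 6.89×10²⁵/(4π×(3.35×10¹¹)²) = 48.9 W m⁻².
Energy balance: absorbed = emitted ⇒ πR²·S(1−A) = 4πR²·σT_eq⁴, so T_eq⁴ = S(1−A)/(4σ).
T_eq = [48.9 × 0.83 / (4 × 5.67×10⁻⁸)]^(1/4) = (1.79×10⁸)^(1/4) = 116 K.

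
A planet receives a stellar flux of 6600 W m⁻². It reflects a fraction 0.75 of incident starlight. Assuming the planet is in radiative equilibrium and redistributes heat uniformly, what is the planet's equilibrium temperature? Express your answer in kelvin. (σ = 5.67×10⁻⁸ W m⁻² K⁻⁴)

Energy balance: absorbed = emitted ⇒ πR²·S(1−A) = 4πR²·σT_eq⁴, so T_eq⁴ = S(1−A)/(4σ).
T_eq = [6600 × 0.25 / (4 × 5.67×10⁻⁸)]^(1/4) = (7.28×10⁹)^(1/4) = 292 K.

T_eq ≈ 292 K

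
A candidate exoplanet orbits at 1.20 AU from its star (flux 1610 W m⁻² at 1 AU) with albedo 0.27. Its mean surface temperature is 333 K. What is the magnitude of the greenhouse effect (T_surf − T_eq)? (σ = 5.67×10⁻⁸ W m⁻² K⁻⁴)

ΔT ≈ 88.1 K

S = 1610/1.20² = 1118 W m⁻².
T_eq = [S(1−A)/(4σ)]^(1/4) = [1118×0.73/(4×5.67×10⁻⁸)]^(1/4) = 244.9 K.
ΔT = T_surf − T_eq = 333 − 244.9.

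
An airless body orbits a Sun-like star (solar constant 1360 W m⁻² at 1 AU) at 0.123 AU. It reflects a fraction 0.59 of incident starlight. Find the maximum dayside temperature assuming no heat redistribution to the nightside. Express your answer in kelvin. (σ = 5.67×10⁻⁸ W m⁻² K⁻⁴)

Flux at 0.123 AU: S = 1360/0.123² = 8.99×10⁴ W m⁻².
With no redistribution each surface element balances locally: S(1−A) = σT⁴.
T = [8.99×10⁴ × 0.41 / 5.67×10⁻⁸]^(1/4) = (6.50×10¹¹)^(1/4) = 898 K.

T_ss ≈ 898 K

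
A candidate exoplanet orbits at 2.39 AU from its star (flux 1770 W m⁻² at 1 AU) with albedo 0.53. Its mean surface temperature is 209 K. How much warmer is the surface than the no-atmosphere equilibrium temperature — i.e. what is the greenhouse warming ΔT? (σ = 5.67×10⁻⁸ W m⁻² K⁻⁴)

S = 1770/2.39² = 309.9 W m⁻².
T_eq = [S(1−A)/(4σ)]^(1/4) = [309.9×0.47/(4×5.67×10⁻⁸)]^(1/4) = 159.2 K.
ΔT = T_surf − T_eq = 209 − 159.2.

ΔT ≈ 49.8 K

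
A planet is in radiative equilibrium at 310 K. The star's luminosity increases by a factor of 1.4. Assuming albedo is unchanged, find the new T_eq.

T_eq ≈ 337 K

T_eq ∝ L^(1/4) · d^(−1/2).
T′ = 310 × 1.4^(1/4) = 337 K.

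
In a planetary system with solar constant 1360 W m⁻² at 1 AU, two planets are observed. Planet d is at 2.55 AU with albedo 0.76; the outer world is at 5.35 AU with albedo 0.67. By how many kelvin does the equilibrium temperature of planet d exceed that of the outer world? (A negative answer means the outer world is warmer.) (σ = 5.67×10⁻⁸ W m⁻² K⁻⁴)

ΔT ≈ 30.8 K

T_eq = [S₀(1−A)/(4σd²)]^(1/4), so T ∝ (1−A)^(1/4) / √d.
T₁ = [1360×0.24/(4×5.67×10⁻⁸×2.55²)]^(1/4) = 121.97 K.
T₂ = [1360×0.33/(4×5.67×10⁻⁸×5.35²)]^(1/4) = 91.19 K.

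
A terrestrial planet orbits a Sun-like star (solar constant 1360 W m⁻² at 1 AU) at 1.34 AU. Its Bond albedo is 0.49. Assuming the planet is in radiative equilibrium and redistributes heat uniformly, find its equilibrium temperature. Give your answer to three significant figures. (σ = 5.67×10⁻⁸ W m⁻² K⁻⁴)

Flux at 1.34 AU: S = 1360/1.34² = 757 W m⁻².
Energy balance: absorbed = emitted ⇒ πR²·S(1−A) = 4πR²·σT_eq⁴, so T_eq⁴ = S(1−A)/(4σ).
T_eq = [757 × 0.51 / (4 × 5.67×10⁻⁸)]^(1/4) = (1.70×10⁹)^(1/4) = 203 K.

T_eq ≈ 203 K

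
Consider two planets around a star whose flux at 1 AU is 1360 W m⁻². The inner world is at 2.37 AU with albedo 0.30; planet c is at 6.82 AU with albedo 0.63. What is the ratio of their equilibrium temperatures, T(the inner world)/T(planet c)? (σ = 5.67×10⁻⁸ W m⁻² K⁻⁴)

T₁/T₂ ≈ 1.989

T_eq = [S₀(1−A)/(4σd²)]^(1/4), so T ∝ (1−A)^(1/4) / √d.
T₁ = [1360×0.70/(4×5.67×10⁻⁸×2.37²)]^(1/4) = 165.34 K.
T₂ = [1360×0.37/(4×5.67×10⁻⁸×6.82²)]^(1/4) = 83.11 K.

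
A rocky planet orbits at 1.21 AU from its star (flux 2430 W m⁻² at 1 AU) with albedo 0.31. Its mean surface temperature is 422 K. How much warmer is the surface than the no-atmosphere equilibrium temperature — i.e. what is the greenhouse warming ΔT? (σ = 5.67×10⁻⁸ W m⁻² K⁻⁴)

S = 2430/1.21² = 1660 W m⁻².
T_eq = [S(1−A)/(4σ)]^(1/4) = [1660×0.69/(4×5.67×10⁻⁸)]^(1/4) = 266.6 K.
ΔT = T_surf − T_eq = 422 − 266.6.

ΔT ≈ 155.4 K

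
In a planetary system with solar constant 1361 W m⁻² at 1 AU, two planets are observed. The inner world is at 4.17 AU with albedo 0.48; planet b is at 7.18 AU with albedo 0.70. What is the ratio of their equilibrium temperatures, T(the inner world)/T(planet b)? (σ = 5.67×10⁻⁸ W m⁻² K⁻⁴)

T₁/T₂ ≈ 1.506

T_eq = [S₀(1−A)/(4σd²)]^(1/4), so T ∝ (1−A)^(1/4) / √d.
T₁ = [1361×0.52/(4×5.67×10⁻⁸×4.17²)]^(1/4) = 115.74 K.
T₂ = [1361×0.30/(4×5.67×10⁻⁸×7.18²)]^(1/4) = 76.87 K.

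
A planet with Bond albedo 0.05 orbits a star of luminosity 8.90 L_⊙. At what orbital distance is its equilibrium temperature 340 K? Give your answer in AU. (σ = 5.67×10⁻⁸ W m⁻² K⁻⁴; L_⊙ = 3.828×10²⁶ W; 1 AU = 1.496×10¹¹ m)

L = 8.90 × 3.828×10²⁶ = 3.41×10²⁷ W.
From T_eq⁴ = L(1−A)/(16πσd²): d = √[L(1−A)/(16πσT_eq⁴)].
d = √[3.41×10²⁷ × 0.95 / (16π × 5.67×10⁻⁸ × (340)⁴)] = 2.92×10¹¹ m = 1.95 AU.

d ≈ 1.95 AU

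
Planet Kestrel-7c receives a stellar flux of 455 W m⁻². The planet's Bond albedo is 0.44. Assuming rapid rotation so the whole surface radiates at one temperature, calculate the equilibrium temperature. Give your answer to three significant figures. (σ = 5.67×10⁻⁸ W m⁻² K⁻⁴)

T_eq ≈ 183 K

Energy balance: absorbed = emitted ⇒ πR²·S(1−A) = 4πR²·σT_eq⁴, so T_eq⁴ = S(1−A)/(4σ).
T_eq = [455 × 0.56 / (4 × 5.67×10⁻⁸)]^(1/4) = (1.12×10⁹)^(1/4) = 183 K.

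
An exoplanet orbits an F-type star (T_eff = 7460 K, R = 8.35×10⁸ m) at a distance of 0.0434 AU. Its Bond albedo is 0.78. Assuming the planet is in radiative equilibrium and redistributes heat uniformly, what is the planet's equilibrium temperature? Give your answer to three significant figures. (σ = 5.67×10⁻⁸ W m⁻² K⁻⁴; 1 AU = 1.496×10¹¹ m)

d = 0.0434 AU = 6.49×10⁹ m.
L = 4πR_⋆²σT_⋆⁴ = 4π(8.35×10⁸)² × 5.67×10⁻⁸ × (7460)⁴ = 1.54×10²⁷ W.
S = L/(4πd²) = 2.90×10⁶ W m⁻².
Energy balance: absorbed = emitted ⇒ πR²·S(1−A) = 4πR²·σT_eq⁴, so T_eq⁴ = S(1−A)/(4σ).
T_eq = [2.90×10⁶ × 0.22 / (4 × 5.67×10⁻⁸)]^(1/4) = (2.82×10¹²)^(1/4) = 1300 K.

T_eq ≈ 1300 K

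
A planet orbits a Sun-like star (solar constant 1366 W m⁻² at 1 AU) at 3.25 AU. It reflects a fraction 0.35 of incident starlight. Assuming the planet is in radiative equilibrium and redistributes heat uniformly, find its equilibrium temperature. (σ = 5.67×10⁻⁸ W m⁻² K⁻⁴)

T_eq ≈ 139 K

Flux at 3.25 AU: S = 1366/3.25² = 129 W m⁻².
Energy balance: absorbed = emitted ⇒ πR²·S(1−A) = 4πR²·σT_eq⁴, so T_eq⁴ = S(1−A)/(4σ).
T_eq = [129 × 0.65 / (4 × 5.67×10⁻⁸)]^(1/4) = (3.71×10⁸)^(1/4) = 139 K.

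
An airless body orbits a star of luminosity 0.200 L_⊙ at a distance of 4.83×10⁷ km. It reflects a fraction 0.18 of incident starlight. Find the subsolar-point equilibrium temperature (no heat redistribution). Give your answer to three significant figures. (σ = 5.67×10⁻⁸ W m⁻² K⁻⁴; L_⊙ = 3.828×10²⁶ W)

T_ss ≈ 441 K

d = 4.83×10⁷ km = 4.83×10¹⁰ m.
L = 0.200 × 3.828×10²⁶ = 7.66×10²⁵ W.
Flux: S = L/(4πd²) = 7.66×10²⁵/(4π×(4.83×10¹⁰)²) = 2610 W m⁻².
At the subsolar point the surface absorbs S(1−A) and emits σT⁴ per unit area — no factor of 4, since only the local patch is in balance.
T = [2610 × 0.82 / 5.67×10⁻⁸]^(1/4) = (3.78×10¹⁰)^(1/4) = 441 K.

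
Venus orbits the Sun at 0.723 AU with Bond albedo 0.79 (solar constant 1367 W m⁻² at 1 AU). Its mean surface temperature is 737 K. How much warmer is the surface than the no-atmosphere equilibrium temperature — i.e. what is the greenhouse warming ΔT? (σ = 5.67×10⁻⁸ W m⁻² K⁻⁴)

ΔT ≈ 515.2 K

S = 1367/0.723² = 2615 W m⁻².
T_eq = [S(1−A)/(4σ)]^(1/4) = [2615×0.21/(4×5.67×10⁻⁸)]^(1/4) = 221.8 K.
ΔT = T_surf − T_eq = 737 − 221.8.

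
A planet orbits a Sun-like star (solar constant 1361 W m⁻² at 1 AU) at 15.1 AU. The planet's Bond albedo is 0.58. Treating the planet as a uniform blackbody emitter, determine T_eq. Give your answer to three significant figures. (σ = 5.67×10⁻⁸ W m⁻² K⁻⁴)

T_eq ≈ 57.7 K

Flux at 15.1 AU: S = 1361/15.1² = 5.97 W m⁻².
Energy balance: absorbed = emitted ⇒ πR²·S(1−A) = 4πR²·σT_eq⁴, so T_eq⁴ = S(1−A)/(4σ).
T_eq = [5.97 × 0.42 / (4 × 5.67×10⁻⁸)]^(1/4) = (1.11×10⁷)^(1/4) = 57.7 K.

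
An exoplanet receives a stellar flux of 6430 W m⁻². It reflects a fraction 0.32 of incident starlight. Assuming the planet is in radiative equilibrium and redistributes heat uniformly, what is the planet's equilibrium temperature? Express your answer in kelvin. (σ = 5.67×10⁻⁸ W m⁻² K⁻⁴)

T_eq ≈ 373 K

Energy balance: absorbed = emitted ⇒ πR²·S(1−A) = 4πR²·σT_eq⁴, so T_eq⁴ = S(1−A)/(4σ).
T_eq = [6430 × 0.68 / (4 × 5.67×10⁻⁸)]^(1/4) = (1.93×10¹⁰)^(1/4) = 373 K.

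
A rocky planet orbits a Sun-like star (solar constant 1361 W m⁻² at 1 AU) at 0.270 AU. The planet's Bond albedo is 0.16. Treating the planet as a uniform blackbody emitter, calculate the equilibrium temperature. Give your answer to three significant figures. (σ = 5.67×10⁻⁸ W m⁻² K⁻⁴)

Flux at 0.270 AU: S = 1361/0.270² = 1.87×10⁴ W m⁻².
Energy balance: absorbed = emitted ⇒ πR²·S(1−A) = 4πR²·σT_eq⁴, so T_eq⁴ = S(1−A)/(4σ).
T_eq = [1.87×10⁴ × 0.84 / (4 × 5.67×10⁻⁸)]^(1/4) = (6.91×10¹⁰)^(1/4) = 513 K.

T_eq ≈ 513 K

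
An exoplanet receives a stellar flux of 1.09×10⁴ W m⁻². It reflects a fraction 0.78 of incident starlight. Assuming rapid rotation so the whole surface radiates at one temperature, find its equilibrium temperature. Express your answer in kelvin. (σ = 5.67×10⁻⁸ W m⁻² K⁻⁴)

Energy balance: absorbed = emitted ⇒ πR²·S(1−A) = 4πR²·σT_eq⁴, so T_eq⁴ = S(1−A)/(4σ).
T_eq = [1.09×10⁴ × 0.22 / (4 × 5.67×10⁻⁸)]^(1/4) = (1.06×10¹⁰)^(1/4) = 321 K.

T_eq ≈ 321 K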